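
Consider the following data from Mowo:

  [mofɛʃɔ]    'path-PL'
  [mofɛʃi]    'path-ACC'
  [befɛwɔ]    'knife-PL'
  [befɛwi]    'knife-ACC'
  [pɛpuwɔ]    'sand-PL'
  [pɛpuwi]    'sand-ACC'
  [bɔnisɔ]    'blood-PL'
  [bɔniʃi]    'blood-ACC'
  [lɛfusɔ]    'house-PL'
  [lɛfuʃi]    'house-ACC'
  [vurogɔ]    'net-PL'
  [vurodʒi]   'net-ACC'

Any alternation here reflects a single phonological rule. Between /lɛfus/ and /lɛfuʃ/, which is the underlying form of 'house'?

/lɛfus/

In [lɛfusɔ] and [lɛfuʃi] the final segment of 'house' alternates: [s] ~ [ʃ].
Compare 'path', with invariant [ʃ] in [mofɛʃɔ] and [mofɛʃi]: an analysis with underlying /ʃ/ and a rule producing [s] before the PL suffix would wrongly predict alternation here too.
The alternation reflects palatalization before a front vowel: /g/ and /s/ become palato-alveolar [dʒ] and [ʃ] before a front vowel. /s/ is underlying.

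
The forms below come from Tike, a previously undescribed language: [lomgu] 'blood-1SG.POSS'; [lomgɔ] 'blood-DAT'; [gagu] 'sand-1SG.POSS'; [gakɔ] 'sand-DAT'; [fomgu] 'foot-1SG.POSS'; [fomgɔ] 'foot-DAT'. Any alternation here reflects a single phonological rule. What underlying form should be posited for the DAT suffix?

/-kɔ/

The DAT morpheme has two allomorphs, [-gɔ] and [-kɔ].
By contrast the 1SG.POSS suffix keeps its initial [g] throughout — that segment must be underlying.
So the underlying form is /-kɔ/, and voiceless stops become voiced after a nasal.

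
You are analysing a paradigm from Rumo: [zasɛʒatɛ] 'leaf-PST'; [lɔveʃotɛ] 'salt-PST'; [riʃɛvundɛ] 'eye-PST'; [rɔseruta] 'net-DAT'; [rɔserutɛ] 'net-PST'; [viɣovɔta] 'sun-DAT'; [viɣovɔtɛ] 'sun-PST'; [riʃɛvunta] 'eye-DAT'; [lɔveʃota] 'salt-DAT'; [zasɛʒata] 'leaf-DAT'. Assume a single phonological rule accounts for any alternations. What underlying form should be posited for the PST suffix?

The PST suffix surfaces as [-dɛ] and [-tɛ], depending on the final segment of the stem.
The DAT suffix, which begins with [t], is invariant after every stem; so [t] is not altered by any rule here.
The PST suffix is therefore /-dɛ/ underlyingly, with post-vocalic devoicing: voiced stops become voiceless after a vowel.

/-dɛ/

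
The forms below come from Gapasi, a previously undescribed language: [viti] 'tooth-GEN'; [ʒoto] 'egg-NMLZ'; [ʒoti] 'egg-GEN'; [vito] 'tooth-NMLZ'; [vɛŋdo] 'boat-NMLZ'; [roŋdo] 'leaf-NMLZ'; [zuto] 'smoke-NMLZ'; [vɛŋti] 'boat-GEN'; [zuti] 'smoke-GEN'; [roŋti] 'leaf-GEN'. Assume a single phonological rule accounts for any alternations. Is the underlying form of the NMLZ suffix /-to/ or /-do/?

/-do/

The NMLZ suffix surfaces as [-do] and [-to], depending on the final segment of the stem.
The GEN suffix, which begins with [t], is invariant after every stem; so [t] is not altered by any rule here.
The NMLZ suffix is therefore /-do/ underlyingly, with post-vocalic devoicing: voiced stops become voiceless after a vowel.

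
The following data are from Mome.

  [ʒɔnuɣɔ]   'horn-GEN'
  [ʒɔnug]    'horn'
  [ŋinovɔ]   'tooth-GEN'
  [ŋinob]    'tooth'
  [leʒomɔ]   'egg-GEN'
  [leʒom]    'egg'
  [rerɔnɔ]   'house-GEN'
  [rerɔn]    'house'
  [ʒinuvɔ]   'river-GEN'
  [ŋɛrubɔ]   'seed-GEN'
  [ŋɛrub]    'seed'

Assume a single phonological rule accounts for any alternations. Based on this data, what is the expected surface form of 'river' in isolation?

In [ŋinovɔ] and [ŋinob] the final segment of 'tooth' alternates: [v] ~ [b].
But 'seed' keeps [b] in both environments ([ŋɛrubɔ], [ŋɛrub]), so there is no rule changing /b/ to [v] before the GEN suffix.
The underlying segment must be /v/; voiced fricatives become stops word-finally, yielding [b] there.
The one attested form of 'river', [ʒinuvɔ], shows underlying /ʒinuv/. Applying the same rule word-finally gives [ʒinub].

[ʒinub]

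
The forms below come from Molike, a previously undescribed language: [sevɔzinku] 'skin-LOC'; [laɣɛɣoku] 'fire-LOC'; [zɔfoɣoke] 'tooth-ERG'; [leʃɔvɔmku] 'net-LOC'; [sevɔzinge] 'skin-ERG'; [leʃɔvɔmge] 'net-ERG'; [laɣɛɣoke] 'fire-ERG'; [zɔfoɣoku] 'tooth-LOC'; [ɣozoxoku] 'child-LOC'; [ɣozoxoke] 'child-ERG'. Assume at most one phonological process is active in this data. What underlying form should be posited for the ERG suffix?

The ERG suffix surfaces as [-ge] and [-ke], depending on the final segment of the stem.
By contrast the LOC suffix keeps its initial [k] throughout — that segment must be underlying.
So the underlying form is /-ge/, and voiced stops become voiceless after a vowel.

/-ge/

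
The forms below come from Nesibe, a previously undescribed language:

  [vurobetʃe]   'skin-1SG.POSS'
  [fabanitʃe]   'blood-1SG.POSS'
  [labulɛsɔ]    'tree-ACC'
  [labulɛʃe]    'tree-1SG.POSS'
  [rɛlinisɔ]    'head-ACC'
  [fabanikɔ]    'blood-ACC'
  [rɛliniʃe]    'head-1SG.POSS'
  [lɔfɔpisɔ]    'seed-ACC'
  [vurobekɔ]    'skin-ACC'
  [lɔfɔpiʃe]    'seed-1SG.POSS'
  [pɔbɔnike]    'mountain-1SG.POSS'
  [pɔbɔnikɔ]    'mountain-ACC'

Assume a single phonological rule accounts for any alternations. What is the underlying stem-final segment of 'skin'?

The stem for 'skin' ends in [tʃ] in [vurobetʃe] but [k] in [vurobekɔ].
The stem 'mountain' ([pɔbɔnike], [pɔbɔnikɔ]) shows [k] unchanged in both environments, so [k] cannot be basic with [tʃ] derived before the 1SG.POSS suffix.
The alternation reflects depalatalization: palato-alveolar /tʃ/ and /ʃ/ become [k] and [s] when no front vowel follows. /tʃ/ is underlying.

/tʃ/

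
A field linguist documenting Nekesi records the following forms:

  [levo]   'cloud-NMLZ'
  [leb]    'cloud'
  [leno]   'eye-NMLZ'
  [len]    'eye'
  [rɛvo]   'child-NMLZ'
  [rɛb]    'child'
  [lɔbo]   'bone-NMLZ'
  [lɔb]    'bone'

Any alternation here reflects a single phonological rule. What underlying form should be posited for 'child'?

The stem for 'child' ends in [v] in [rɛvo] but [b] in [rɛb].
But 'bone' keeps [b] in both environments ([lɔbo], [lɔb]), so there is no rule changing /b/ to [v] before the NMLZ suffix.
The alternation reflects word-final hardening: voiced fricatives become stops word-finally. /v/ is underlying.

/rɛv/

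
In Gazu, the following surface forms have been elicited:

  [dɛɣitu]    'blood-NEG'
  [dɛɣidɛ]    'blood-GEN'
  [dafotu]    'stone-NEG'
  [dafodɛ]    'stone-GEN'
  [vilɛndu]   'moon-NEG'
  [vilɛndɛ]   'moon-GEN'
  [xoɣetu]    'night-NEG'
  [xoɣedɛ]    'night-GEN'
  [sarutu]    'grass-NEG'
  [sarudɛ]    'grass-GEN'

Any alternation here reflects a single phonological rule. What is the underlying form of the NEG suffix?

The NEG suffix surfaces as [-du] and [-tu], depending on the final segment of the stem.
The GEN suffix, which begins with [d], is invariant after every stem; so [d] is not altered by any rule here.
The NEG suffix is therefore /-tu/ underlyingly, with post-nasal voicing: voiceless stops become voiced after a nasal.

/-tu/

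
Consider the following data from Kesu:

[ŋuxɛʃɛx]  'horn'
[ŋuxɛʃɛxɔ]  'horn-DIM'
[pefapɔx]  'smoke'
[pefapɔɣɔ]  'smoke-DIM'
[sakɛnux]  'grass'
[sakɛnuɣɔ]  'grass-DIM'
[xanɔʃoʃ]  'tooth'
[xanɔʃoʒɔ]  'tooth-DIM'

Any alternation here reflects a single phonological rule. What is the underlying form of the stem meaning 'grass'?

/sakɛnuɣ/

In [sakɛnux] and [sakɛnuɣɔ] the final segment of 'grass' alternates: [x] ~ [ɣ].
If /x/ were underlying and a rule turned it into [ɣ] before the DIM suffix, 'horn' would also alternate; but it has [x] in both [ŋuxɛʃɛx] and [ŋuxɛʃɛxɔ].
So /ɣ/ is underlying, and a rule of word-final obstruent devoicing — voiced obstruents become voiceless word-finally — gives [x].
The underlying form of 'grass' is therefore /sakɛnuɣ/.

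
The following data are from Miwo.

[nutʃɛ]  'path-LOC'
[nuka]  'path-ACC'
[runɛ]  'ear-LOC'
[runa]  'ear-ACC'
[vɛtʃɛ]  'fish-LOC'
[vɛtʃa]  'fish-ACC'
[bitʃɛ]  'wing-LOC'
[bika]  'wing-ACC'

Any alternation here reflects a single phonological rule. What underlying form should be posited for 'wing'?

/bik/

The stem for 'wing' ends in [tʃ] in [bitʃɛ] but [k] in [bika].
If /tʃ/ were underlying and a rule turned it into [k] before the ACC suffix, 'fish' would also alternate; but it has [tʃ] in both [vɛtʃɛ] and [vɛtʃa].
The alternation reflects palatalization before a front vowel: /k/ becomes palato-alveolar [tʃ] before a front vowel. /k/ is underlying.
Hence 'wing' is /bik/ underlyingly.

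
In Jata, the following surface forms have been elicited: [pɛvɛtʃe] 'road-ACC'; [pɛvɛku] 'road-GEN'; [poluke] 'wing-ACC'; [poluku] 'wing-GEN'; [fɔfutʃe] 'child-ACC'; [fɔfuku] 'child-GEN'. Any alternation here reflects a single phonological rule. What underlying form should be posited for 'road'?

/pɛvɛtʃ/

The root 'road' surfaces as [pɛvɛtʃe] and [pɛvɛku], with a stem-final [tʃ] ~ [k] alternation.
The stem 'wing' ([poluke], [poluku]) shows [k] unchanged in both environments, so [k] cannot be basic with [tʃ] derived before the ACC suffix.
So /tʃ/ is underlying, and a rule of depalatalization — palato-alveolar /tʃ/ becomes [k] when no front vowel follows — gives [k].
So 'road' = /pɛvɛtʃ/.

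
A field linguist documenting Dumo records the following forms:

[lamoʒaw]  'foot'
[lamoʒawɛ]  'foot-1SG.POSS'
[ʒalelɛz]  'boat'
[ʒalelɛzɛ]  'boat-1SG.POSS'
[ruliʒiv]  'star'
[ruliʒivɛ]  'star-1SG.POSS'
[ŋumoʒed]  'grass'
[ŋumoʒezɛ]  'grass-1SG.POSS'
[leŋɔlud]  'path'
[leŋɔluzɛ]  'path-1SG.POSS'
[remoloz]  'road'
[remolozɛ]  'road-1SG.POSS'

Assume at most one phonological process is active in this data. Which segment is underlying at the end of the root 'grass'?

The root 'grass' surfaces as [ŋumoʒed] and [ŋumoʒezɛ], with a stem-final [d] ~ [z] alternation.
But 'road' keeps [z] in both environments ([remoloz], [remolozɛ]), so there is no rule changing /z/ to [d] in isolation.
The underlying segment must be /d/; voiced stops become fricatives between vowels, yielding [z] there.

/d/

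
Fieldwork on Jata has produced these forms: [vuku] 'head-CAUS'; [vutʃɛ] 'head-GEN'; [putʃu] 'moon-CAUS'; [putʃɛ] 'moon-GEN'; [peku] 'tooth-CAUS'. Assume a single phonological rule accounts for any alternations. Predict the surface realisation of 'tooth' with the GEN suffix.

The root 'head' surfaces as [vuku] and [vutʃɛ], with a stem-final [k] ~ [tʃ] alternation.
Compare 'moon', with invariant [tʃ] in [putʃu] and [putʃɛ]: an analysis with underlying /tʃ/ and a rule producing [k] before the CAUS suffix would wrongly predict alternation here too.
The underlying segment must be /k/; /k/ becomes palato-alveolar [tʃ] before a front vowel, yielding [tʃ] there.
From [peku] the stem 'tooth' is /pek/; before a front vowel this yields [petʃɛ].

[petʃɛ]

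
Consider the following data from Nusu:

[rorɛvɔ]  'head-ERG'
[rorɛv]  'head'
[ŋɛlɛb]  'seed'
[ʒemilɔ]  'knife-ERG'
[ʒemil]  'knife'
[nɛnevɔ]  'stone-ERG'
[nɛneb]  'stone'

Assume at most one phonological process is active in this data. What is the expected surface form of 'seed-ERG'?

[ŋɛlɛvɔ]

The root 'stone' surfaces as [nɛnevɔ] and [nɛneb], with a stem-final [v] ~ [b] alternation.
Compare 'head', with invariant [v] in [rorɛvɔ] and [rorɛv]: an analysis with underlying /v/ and a rule producing [b] in isolation would wrongly predict alternation here too.
So /b/ is underlying, and a rule of intervocalic spirantization — voiced stops become fricatives between vowels — gives [v].
From [ŋɛlɛb] the stem 'seed' is /ŋɛlɛb/; between vowels this yields [ŋɛlɛvɔ].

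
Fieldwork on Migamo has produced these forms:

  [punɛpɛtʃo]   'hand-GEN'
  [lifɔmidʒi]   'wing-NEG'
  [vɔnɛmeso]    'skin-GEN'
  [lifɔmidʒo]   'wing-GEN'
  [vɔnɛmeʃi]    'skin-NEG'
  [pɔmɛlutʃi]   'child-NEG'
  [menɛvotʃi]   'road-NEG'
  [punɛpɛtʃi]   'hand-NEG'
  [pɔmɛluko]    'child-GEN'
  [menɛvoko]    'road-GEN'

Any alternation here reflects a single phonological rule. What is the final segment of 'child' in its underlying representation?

The stem for 'child' ends in [k] in [pɔmɛluko] but [tʃ] in [pɔmɛlutʃi].
Compare 'hand', with invariant [tʃ] in [punɛpɛtʃo] and [punɛpɛtʃi]: an analysis with underlying /tʃ/ and a rule producing [k] before the GEN suffix would wrongly predict alternation here too.
The alternation reflects palatalization before a front vowel: /k/ and /s/ become palato-alveolar [tʃ] and [ʃ] before a front vowel. /k/ is underlying.

/k/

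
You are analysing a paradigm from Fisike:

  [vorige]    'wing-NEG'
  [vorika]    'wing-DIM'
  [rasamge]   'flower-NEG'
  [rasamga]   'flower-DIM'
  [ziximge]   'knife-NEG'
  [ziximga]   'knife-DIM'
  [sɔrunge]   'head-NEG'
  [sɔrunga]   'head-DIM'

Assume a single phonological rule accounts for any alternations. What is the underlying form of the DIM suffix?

/-ka/

The DIM suffix surfaces as [-ga] and [-ka], depending on the final segment of the stem.
By contrast the NEG suffix keeps its initial [g] throughout — that segment must be underlying.
The DIM suffix is therefore /-ka/ underlyingly, with post-nasal voicing: voiceless stops become voiced after a nasal.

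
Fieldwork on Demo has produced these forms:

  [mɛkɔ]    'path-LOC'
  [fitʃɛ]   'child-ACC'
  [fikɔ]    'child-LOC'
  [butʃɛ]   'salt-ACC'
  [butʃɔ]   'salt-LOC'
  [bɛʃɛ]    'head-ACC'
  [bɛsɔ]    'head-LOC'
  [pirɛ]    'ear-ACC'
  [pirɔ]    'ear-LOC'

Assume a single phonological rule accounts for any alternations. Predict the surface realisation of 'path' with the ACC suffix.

The stem for 'child' ends in [tʃ] in [fitʃɛ] but [k] in [fikɔ].
If /tʃ/ were underlying and a rule turned it into [k] before the LOC suffix, 'salt' would also alternate; but it has [tʃ] in both [butʃɛ] and [butʃɔ].
Therefore /k/ is basic and [tʃ] is derived by palatalization before a front vowel (/k/ and /s/ become palato-alveolar [tʃ] and [ʃ] before a front vowel).
From [mɛkɔ] the stem 'path' is /mɛk/; before a front vowel this yields [mɛtʃɛ].

[mɛtʃɛ]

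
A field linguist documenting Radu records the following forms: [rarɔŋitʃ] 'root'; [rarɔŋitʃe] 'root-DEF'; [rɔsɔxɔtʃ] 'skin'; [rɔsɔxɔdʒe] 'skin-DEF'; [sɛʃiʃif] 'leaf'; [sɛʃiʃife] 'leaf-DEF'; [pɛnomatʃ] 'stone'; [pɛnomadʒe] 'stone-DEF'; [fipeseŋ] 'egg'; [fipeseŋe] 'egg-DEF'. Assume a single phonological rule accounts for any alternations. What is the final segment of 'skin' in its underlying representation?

/dʒ/

The root 'skin' surfaces as [rɔsɔxɔtʃ] and [rɔsɔxɔdʒe], with a stem-final [tʃ] ~ [dʒ] alternation.
If /tʃ/ were underlying and a rule turned it into [dʒ] before the DEF suffix, 'root' would also alternate; but it has [tʃ] in both [rarɔŋitʃ] and [rarɔŋitʃe].
The underlying segment must be /dʒ/; voiced obstruents become voiceless word-finally, yielding [tʃ] there.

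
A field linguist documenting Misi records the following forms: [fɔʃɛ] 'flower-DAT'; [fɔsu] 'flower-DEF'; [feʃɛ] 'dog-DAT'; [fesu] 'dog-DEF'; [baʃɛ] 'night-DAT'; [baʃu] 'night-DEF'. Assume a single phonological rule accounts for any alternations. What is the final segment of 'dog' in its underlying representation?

The root 'dog' surfaces as [feʃɛ] and [fesu], with a stem-final [ʃ] ~ [s] alternation.
The stem 'night' ([baʃɛ], [baʃu]) shows [ʃ] unchanged in both environments, so [ʃ] cannot be basic with [s] derived before the DEF suffix.
So /s/ is underlying, and a rule of palatalization before a front vowel — /s/ becomes palato-alveolar [ʃ] before a front vowel — gives [ʃ].

/s/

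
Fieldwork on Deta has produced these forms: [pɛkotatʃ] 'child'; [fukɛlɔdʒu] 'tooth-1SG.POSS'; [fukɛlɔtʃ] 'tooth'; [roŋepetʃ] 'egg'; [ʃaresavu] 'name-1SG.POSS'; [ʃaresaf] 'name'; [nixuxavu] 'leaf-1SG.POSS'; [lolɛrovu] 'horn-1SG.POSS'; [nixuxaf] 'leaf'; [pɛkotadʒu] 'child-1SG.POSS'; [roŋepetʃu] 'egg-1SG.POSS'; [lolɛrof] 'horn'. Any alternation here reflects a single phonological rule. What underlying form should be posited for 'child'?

The stem for 'child' ends in [tʃ] in [pɛkotatʃ] but [dʒ] in [pɛkotadʒu].
The stem 'egg' ([roŋepetʃ], [roŋepetʃu]) shows [tʃ] unchanged in both environments, so [tʃ] cannot be basic with [dʒ] derived before the 1SG.POSS suffix.
The underlying segment must be /dʒ/; voiced obstruents become voiceless word-finally, yielding [tʃ] there.
So 'child' = /pɛkotadʒ/.

/pɛkotadʒ/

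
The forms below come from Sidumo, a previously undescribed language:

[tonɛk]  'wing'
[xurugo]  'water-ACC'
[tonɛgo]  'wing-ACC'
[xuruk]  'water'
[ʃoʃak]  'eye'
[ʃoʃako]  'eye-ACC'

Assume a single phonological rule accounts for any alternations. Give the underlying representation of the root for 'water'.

/xurug/

'water' shows [k] ~ [g] at the end of the stem ([xuruk] vs [xurugo]).
But 'eye' keeps [k] in both environments ([ʃoʃak], [ʃoʃako]), so there is no rule changing /k/ to [g] before the ACC suffix.
The alternation reflects word-final obstruent devoicing: voiced obstruents become voiceless word-finally. /g/ is underlying.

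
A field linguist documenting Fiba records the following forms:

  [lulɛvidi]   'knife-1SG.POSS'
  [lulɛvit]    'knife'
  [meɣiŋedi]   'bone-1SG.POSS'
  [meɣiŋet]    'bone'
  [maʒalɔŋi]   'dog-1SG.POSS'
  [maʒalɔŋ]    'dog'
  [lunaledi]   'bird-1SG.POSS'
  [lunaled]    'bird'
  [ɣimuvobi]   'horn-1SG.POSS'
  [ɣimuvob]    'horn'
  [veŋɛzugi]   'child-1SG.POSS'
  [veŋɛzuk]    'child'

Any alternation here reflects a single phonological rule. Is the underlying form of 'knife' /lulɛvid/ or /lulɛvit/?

The stem for 'knife' ends in [d] in [lulɛvidi] but [t] in [lulɛvit].
The stem 'bird' ([lunaledi], [lunaled]) shows [d] unchanged in both environments, so [d] cannot be basic with [t] derived in isolation.
So /t/ is underlying, and a rule of intervocalic voicing — voiceless stops become voiced between vowels — gives [d].

/lulɛvit/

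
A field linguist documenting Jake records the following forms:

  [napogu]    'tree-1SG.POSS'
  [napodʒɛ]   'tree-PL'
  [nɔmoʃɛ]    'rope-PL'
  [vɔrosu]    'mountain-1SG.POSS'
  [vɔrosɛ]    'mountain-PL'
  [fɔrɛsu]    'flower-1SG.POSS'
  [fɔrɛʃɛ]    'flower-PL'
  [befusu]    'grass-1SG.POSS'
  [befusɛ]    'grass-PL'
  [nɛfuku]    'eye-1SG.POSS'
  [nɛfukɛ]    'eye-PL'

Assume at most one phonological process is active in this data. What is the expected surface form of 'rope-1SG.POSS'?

[nɔmosu]

The stem for 'flower' ends in [s] in [fɔrɛsu] but [ʃ] in [fɔrɛʃɛ].
If /s/ were underlying and a rule turned it into [ʃ] before the PL suffix, 'mountain' would also alternate; but it has [s] in both [vɔrosu] and [vɔrosɛ].
So /ʃ/ is underlying, and a rule of depalatalization — palato-alveolar /dʒ/ and /ʃ/ become [g] and [s] when no front vowel follows — gives [s].
From [nɔmoʃɛ] the stem 'rope' is /nɔmoʃ/; when no front vowel follows this yields [nɔmosu].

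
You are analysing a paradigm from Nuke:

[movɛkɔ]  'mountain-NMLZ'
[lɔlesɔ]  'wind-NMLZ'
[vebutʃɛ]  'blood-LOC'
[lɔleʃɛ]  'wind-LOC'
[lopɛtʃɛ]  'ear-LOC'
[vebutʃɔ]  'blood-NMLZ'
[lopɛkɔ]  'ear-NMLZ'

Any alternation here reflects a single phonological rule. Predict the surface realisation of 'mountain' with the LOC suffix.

[movɛtʃɛ]

The stem for 'ear' ends in [tʃ] in [lopɛtʃɛ] but [k] in [lopɛkɔ].
The stem 'blood' ([vebutʃɛ], [vebutʃɔ]) shows [tʃ] unchanged in both environments, so [tʃ] cannot be basic with [k] derived before the NMLZ suffix.
Therefore /k/ is basic and [tʃ] is derived by palatalization before a front vowel (/k/ and /s/ become palato-alveolar [tʃ] and [ʃ] before a front vowel).
From [movɛkɔ] the stem 'mountain' is /movɛk/; before a front vowel this yields [movɛtʃɛ].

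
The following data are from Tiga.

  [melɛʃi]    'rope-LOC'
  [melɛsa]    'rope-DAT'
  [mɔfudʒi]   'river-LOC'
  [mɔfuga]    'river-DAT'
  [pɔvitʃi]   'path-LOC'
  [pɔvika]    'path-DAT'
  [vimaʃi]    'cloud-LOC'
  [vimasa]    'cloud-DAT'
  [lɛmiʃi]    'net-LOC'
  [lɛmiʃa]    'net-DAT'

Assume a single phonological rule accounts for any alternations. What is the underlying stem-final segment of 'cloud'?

In [vimaʃi] and [vimasa] the final segment of 'cloud' alternates: [ʃ] ~ [s].
The stem 'net' ([lɛmiʃi], [lɛmiʃa]) shows [ʃ] unchanged in both environments, so [ʃ] cannot be basic with [s] derived before the DAT suffix.
The underlying segment must be /s/; /k/, /g/ and /s/ become palato-alveolar [tʃ], [dʒ] and [ʃ] before a front vowel, yielding [ʃ] there.

/s/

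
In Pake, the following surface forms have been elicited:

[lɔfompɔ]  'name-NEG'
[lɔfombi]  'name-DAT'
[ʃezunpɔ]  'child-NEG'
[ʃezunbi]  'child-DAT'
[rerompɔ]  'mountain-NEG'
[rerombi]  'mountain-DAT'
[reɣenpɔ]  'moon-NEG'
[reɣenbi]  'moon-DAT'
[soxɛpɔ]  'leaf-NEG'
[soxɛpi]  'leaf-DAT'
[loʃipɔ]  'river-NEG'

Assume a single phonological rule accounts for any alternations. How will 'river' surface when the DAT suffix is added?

The DAT suffix surfaces as [-bi] and [-pi], depending on the final segment of the stem.
The NEG suffix, which begins with [p], is invariant after every stem; so [p] is not altered by any rule here.
So the underlying form is /-bi/, and voiced stops become voiceless after a vowel.
After 'river', which ends in a vowel, the suffix surfaces as [-pi], giving [loʃipi].

[loʃipi]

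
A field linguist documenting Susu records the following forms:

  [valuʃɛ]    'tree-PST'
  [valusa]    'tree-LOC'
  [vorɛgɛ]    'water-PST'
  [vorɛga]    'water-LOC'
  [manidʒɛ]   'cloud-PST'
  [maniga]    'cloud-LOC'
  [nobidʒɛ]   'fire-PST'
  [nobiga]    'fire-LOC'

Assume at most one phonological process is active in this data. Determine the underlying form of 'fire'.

/nobidʒ/

The stem for 'fire' ends in [dʒ] in [nobidʒɛ] but [g] in [nobiga].
If /g/ were underlying and a rule turned it into [dʒ] before the PST suffix, 'water' would also alternate; but it has [g] in both [vorɛgɛ] and [vorɛga].
The alternation reflects depalatalization: palato-alveolar /dʒ/ and /ʃ/ become [g] and [s] when no front vowel follows. /dʒ/ is underlying.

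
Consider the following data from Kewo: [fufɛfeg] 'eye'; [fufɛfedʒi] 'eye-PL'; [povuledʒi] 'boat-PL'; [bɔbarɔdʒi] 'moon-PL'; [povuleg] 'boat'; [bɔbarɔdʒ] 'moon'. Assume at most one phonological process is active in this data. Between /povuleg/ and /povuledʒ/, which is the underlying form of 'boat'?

'boat' shows [dʒ] ~ [g] at the end of the stem ([povuledʒi] vs [povuleg]).
If /dʒ/ were underlying and a rule turned it into [g] in isolation, 'moon' would also alternate; but it has [dʒ] in both [bɔbarɔdʒi] and [bɔbarɔdʒ].
Therefore /g/ is basic and [dʒ] is derived by palatalization before a front vowel (/g/ becomes palato-alveolar [dʒ] before a front vowel).

/povuleg/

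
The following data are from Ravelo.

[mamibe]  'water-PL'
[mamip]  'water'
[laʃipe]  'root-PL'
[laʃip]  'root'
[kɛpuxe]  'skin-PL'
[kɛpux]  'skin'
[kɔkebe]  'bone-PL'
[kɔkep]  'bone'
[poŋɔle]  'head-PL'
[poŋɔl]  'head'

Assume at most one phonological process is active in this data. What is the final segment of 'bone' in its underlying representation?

/b/

The root 'bone' surfaces as [kɔkebe] and [kɔkep], with a stem-final [b] ~ [p] alternation.
Compare 'root', with invariant [p] in [laʃipe] and [laʃip]: an analysis with underlying /p/ and a rule producing [b] before the PL suffix would wrongly predict alternation here too.
Therefore /b/ is basic and [p] is derived by word-final obstruent devoicing (voiced obstruents become voiceless word-finally).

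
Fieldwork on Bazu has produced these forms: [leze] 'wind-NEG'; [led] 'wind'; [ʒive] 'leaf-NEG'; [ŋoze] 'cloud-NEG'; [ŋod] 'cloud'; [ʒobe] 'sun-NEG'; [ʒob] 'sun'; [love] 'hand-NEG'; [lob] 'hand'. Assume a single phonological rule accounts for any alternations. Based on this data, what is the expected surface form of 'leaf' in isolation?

The root 'hand' surfaces as [love] and [lob], with a stem-final [v] ~ [b] alternation.
But 'sun' keeps [b] in both environments ([ʒobe], [ʒob]), so there is no rule changing /b/ to [v] before the NEG suffix.
Therefore /v/ is basic and [b] is derived by word-final hardening (voiced fricatives become stops word-finally).
The one attested form of 'leaf', [ʒive], shows underlying /ʒiv/. Applying the same rule word-finally gives [ʒib].

[ʒib]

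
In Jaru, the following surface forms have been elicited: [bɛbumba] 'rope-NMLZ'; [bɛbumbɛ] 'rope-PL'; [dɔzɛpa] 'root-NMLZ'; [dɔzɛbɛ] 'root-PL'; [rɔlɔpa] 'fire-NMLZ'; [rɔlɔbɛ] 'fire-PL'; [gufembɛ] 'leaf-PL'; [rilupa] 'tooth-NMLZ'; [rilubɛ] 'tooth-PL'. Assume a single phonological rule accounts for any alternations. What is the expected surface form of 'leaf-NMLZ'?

The NMLZ morpheme has two allomorphs, [-ba] and [-pa].
The PL suffix, which begins with [b], is invariant after every stem; so [b] is not altered by any rule here.
The NMLZ suffix is therefore /-pa/ underlyingly, with post-nasal voicing: voiceless stops become voiced after a nasal.
After 'leaf', which ends in a nasal, the suffix surfaces as [-ba], giving [gufemba].

[gufemba]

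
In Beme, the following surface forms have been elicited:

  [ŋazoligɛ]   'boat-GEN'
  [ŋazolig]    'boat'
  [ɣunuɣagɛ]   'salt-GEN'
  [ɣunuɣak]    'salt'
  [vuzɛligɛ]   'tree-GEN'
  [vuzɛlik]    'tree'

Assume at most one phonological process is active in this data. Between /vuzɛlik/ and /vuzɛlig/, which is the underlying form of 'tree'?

/vuzɛlik/

'tree' shows [g] ~ [k] at the end of the stem ([vuzɛligɛ] vs [vuzɛlik]).
If /g/ were underlying and a rule turned it into [k] in isolation, 'boat' would also alternate; but it has [g] in both [ŋazoligɛ] and [ŋazolig].
The alternation reflects intervocalic voicing: voiceless stops become voiced between vowels. /k/ is underlying.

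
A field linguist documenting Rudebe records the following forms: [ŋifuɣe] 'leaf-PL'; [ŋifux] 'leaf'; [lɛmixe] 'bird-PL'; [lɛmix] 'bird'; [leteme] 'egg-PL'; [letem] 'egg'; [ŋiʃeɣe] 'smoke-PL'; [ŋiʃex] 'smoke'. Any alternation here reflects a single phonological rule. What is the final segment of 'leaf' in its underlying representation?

/ɣ/

'leaf' shows [ɣ] ~ [x] at the end of the stem ([ŋifuɣe] vs [ŋifux]).
The stem 'bird' ([lɛmixe], [lɛmix]) shows [x] unchanged in both environments, so [x] cannot be basic with [ɣ] derived before the PL suffix.
The alternation reflects word-final obstruent devoicing: voiced obstruents become voiceless word-finally. /ɣ/ is underlying.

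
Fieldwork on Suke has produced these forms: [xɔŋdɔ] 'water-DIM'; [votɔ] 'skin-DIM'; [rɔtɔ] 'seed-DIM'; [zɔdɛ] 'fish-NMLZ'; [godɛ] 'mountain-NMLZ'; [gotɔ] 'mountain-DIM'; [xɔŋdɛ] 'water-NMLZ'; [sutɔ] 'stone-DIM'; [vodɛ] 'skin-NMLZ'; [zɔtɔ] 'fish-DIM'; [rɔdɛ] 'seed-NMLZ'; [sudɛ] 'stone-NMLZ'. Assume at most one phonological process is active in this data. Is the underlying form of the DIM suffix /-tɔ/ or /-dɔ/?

The DIM suffix surfaces as [-dɔ] and [-tɔ], depending on the final segment of the stem.
The NMLZ suffix, which begins with [d], is invariant after every stem; so [d] is not altered by any rule here.
So the underlying form is /-tɔ/, and voiceless stops become voiced after a nasal.

/-tɔ/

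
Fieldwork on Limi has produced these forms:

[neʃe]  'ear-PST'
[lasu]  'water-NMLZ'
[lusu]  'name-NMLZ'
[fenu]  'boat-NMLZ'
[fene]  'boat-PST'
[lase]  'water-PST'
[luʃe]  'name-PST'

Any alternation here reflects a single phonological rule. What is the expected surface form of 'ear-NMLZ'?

The stem for 'name' ends in [s] in [lusu] but [ʃ] in [luʃe].
But 'water' keeps [s] in both environments ([lasu], [lase]), so there is no rule changing /s/ to [ʃ] before the PST suffix.
The alternation reflects depalatalization: palato-alveolar /ʃ/ becomes [s] when no front vowel follows. /ʃ/ is underlying.
The one attested form of 'ear', [neʃe], shows underlying /neʃ/. Applying the same rule when no front vowel follows gives [nesu].

[nesu]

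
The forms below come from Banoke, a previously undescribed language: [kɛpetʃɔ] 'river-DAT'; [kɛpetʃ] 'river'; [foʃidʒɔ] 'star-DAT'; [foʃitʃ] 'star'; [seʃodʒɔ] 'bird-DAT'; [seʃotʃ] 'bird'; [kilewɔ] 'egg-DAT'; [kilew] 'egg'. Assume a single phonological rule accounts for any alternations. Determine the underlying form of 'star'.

/foʃidʒ/

The root 'star' surfaces as [foʃidʒɔ] and [foʃitʃ], with a stem-final [dʒ] ~ [tʃ] alternation.
Compare 'river', with invariant [tʃ] in [kɛpetʃɔ] and [kɛpetʃ]: an analysis with underlying /tʃ/ and a rule producing [dʒ] before the DAT suffix would wrongly predict alternation here too.
So /dʒ/ is underlying, and a rule of word-final obstruent devoicing — voiced obstruents become voiceless word-finally — gives [tʃ].
So 'star' = /foʃidʒ/.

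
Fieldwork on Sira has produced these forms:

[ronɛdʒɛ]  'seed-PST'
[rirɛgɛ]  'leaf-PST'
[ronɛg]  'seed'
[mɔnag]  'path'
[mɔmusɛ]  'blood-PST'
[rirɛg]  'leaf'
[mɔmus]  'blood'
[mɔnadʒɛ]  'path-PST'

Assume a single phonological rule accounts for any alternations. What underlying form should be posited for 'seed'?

In [ronɛg] and [ronɛdʒɛ] the final segment of 'seed' alternates: [g] ~ [dʒ].
If /g/ were underlying and a rule turned it into [dʒ] before the PST suffix, 'leaf' would also alternate; but it has [g] in both [rirɛg] and [rirɛgɛ].
Therefore /dʒ/ is basic and [g] is derived by depalatalization (palato-alveolar /dʒ/ becomes [g] when no front vowel follows).
Hence 'seed' is /ronɛdʒ/ underlyingly.

/ronɛdʒ/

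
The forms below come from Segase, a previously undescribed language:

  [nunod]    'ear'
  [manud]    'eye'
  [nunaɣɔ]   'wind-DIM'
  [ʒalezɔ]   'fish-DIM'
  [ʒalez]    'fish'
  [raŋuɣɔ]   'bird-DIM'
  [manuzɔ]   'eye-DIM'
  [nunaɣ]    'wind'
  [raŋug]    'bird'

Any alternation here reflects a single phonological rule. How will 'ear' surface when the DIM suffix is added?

[nunozɔ]

In [manud] and [manuzɔ] the final segment of 'eye' alternates: [d] ~ [z].
If /z/ were underlying and a rule turned it into [d] in isolation, 'fish' would also alternate; but it has [z] in both [ʒalez] and [ʒalezɔ].
The alternation reflects intervocalic spirantization: voiced stops become fricatives between vowels. /d/ is underlying.
The one attested form of 'ear', [nunod], shows underlying /nunod/. Applying the same rule between vowels gives [nunozɔ].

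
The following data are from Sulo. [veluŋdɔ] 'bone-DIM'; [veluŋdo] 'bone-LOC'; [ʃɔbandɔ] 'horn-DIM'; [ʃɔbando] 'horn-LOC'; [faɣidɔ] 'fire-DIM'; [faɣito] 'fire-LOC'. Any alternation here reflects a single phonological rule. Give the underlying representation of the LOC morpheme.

/-to/

The LOC suffix surfaces as [-do] and [-to], depending on the final segment of the stem.
By contrast the DIM suffix keeps its initial [d] throughout — that segment must be underlying.
The LOC suffix is therefore /-to/ underlyingly, with post-nasal voicing: voiceless stops become voiced after a nasal.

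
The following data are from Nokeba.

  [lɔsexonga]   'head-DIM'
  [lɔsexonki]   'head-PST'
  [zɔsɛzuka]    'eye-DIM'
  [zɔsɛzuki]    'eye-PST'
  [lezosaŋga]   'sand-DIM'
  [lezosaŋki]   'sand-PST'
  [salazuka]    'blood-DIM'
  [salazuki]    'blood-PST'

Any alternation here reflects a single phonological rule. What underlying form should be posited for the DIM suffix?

/-ga/

The DIM morpheme has two allomorphs, [-ga] and [-ka].
By contrast the PST suffix keeps its initial [k] throughout — that segment must be underlying.
So the underlying form is /-ga/, and voiced stops become voiceless after a vowel.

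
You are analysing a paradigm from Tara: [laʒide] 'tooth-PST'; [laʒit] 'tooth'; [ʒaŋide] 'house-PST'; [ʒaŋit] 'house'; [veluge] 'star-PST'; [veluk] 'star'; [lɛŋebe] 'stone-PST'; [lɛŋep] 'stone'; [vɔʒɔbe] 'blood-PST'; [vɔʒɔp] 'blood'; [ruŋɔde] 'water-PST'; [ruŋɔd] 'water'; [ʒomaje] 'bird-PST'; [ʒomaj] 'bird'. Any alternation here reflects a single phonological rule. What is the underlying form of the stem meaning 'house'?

'house' shows [d] ~ [t] at the end of the stem ([ʒaŋide] vs [ʒaŋit]).
The stem 'water' ([ruŋɔde], [ruŋɔd]) shows [d] unchanged in both environments, so [d] cannot be basic with [t] derived in isolation.
The alternation reflects intervocalic voicing: voiceless stops become voiced between vowels. /t/ is underlying.

/ʒaŋit/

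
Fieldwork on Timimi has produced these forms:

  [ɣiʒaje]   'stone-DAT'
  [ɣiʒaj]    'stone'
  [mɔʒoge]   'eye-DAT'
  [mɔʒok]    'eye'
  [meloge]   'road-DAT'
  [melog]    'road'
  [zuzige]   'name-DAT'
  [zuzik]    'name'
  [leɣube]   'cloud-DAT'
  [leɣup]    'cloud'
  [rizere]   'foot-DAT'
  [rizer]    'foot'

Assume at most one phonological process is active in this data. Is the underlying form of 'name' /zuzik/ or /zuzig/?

The stem for 'name' ends in [g] in [zuzige] but [k] in [zuzik].
Compare 'road', with invariant [g] in [meloge] and [melog]: an analysis with underlying /g/ and a rule producing [k] in isolation would wrongly predict alternation here too.
The alternation reflects intervocalic voicing: voiceless stops become voiced between vowels. /k/ is underlying.

/zuzik/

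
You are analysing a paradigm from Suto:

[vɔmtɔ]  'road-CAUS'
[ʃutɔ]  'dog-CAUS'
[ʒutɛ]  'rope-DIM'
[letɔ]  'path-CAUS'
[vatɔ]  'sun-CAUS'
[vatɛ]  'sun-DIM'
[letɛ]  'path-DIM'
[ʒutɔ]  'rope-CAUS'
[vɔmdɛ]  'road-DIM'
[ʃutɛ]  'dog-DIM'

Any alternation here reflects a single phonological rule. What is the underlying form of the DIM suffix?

/-dɛ/

The DIM morpheme has two allomorphs, [-dɛ] and [-tɛ].
By contrast the CAUS suffix keeps its initial [t] throughout — that segment must be underlying.
So the underlying form is /-dɛ/, and voiced stops become voiceless after a vowel.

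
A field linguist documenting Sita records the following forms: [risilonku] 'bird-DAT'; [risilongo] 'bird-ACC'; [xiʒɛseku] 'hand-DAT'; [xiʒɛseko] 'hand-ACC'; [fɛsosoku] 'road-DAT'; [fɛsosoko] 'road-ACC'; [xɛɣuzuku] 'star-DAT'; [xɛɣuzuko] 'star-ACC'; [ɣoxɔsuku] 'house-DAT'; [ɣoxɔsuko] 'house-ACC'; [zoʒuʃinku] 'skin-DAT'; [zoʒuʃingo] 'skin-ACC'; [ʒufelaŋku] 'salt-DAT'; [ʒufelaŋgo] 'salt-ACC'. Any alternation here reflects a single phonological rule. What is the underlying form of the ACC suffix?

/-go/

The ACC morpheme has two allomorphs, [-go] and [-ko].
By contrast the DAT suffix keeps its initial [k] throughout — that segment must be underlying.
So the underlying form is /-go/, and voiced stops become voiceless after a vowel.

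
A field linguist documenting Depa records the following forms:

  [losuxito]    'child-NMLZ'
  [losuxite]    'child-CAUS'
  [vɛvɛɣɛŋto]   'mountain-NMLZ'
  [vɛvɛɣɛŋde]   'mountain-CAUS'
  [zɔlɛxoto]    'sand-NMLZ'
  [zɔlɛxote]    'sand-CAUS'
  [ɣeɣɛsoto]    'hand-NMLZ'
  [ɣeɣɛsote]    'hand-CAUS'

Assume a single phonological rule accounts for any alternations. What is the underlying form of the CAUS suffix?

/-de/

The CAUS morpheme has two allomorphs, [-de] and [-te].
By contrast the NMLZ suffix keeps its initial [t] throughout — that segment must be underlying.
The CAUS suffix is therefore /-de/ underlyingly, with post-vocalic devoicing: voiced stops become voiceless after a vowel.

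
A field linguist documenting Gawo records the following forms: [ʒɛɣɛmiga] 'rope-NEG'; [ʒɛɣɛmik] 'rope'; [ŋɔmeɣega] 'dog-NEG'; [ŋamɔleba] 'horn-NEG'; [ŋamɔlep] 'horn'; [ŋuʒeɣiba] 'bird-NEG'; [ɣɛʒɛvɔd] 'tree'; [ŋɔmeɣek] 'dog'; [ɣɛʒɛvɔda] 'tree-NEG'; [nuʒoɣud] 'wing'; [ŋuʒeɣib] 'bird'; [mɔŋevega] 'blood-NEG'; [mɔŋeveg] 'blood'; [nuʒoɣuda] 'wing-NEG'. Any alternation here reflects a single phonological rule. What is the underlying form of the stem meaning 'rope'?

The root 'rope' surfaces as [ʒɛɣɛmiga] and [ʒɛɣɛmik], with a stem-final [g] ~ [k] alternation.
Compare 'blood', with invariant [g] in [mɔŋevega] and [mɔŋeveg]: an analysis with underlying /g/ and a rule producing [k] in isolation would wrongly predict alternation here too.
So /k/ is underlying, and a rule of intervocalic voicing — voiceless stops become voiced between vowels — gives [g].

/ʒɛɣɛmik/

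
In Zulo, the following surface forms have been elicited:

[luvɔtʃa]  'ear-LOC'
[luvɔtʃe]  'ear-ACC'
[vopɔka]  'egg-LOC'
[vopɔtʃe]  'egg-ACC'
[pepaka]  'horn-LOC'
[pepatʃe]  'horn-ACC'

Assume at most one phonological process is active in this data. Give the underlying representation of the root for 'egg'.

'egg' shows [k] ~ [tʃ] at the end of the stem ([vopɔka] vs [vopɔtʃe]).
The stem 'ear' ([luvɔtʃa], [luvɔtʃe]) shows [tʃ] unchanged in both environments, so [tʃ] cannot be basic with [k] derived before the LOC suffix.
The underlying segment must be /k/; /k/ becomes palato-alveolar [tʃ] before a front vowel, yielding [tʃ] there.

/vopɔk/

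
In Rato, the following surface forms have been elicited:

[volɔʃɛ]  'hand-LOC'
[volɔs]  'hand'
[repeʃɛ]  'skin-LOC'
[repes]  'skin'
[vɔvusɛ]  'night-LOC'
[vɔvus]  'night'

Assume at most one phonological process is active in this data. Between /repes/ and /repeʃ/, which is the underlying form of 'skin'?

'skin' shows [ʃ] ~ [s] at the end of the stem ([repeʃɛ] vs [repes]).
But 'night' keeps [s] in both environments ([vɔvusɛ], [vɔvus]), so there is no rule changing /s/ to [ʃ] before the LOC suffix.
So /ʃ/ is underlying, and a rule of depalatalization — palato-alveolar /ʃ/ becomes [s] when no front vowel follows — gives [s].

/repeʃ/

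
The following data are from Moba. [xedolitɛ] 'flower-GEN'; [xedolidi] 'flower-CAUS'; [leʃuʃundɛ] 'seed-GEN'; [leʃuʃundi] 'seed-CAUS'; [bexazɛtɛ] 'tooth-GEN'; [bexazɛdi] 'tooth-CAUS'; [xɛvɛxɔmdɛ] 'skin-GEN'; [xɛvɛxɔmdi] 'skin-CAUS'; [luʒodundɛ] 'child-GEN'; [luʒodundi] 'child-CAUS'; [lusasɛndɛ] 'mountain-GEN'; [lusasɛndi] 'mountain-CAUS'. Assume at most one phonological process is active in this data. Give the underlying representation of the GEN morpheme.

The GEN suffix surfaces as [-dɛ] and [-tɛ], depending on the final segment of the stem.
The CAUS suffix, which begins with [d], is invariant after every stem; so [d] is not altered by any rule here.
So the underlying form is /-tɛ/, and voiceless stops become voiced after a nasal.

/-tɛ/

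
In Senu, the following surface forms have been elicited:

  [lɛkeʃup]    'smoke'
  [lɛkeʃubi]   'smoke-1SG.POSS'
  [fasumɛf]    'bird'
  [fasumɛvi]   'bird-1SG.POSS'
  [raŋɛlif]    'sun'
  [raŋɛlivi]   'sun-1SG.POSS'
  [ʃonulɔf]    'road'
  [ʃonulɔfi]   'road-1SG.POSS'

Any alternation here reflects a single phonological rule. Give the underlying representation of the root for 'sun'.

The root 'sun' surfaces as [raŋɛlif] and [raŋɛlivi], with a stem-final [f] ~ [v] alternation.
Compare 'road', with invariant [f] in [ʃonulɔf] and [ʃonulɔfi]: an analysis with underlying /f/ and a rule producing [v] before the 1SG.POSS suffix would wrongly predict alternation here too.
The alternation reflects word-final obstruent devoicing: voiced obstruents become voiceless word-finally. /v/ is underlying.

/raŋɛliv/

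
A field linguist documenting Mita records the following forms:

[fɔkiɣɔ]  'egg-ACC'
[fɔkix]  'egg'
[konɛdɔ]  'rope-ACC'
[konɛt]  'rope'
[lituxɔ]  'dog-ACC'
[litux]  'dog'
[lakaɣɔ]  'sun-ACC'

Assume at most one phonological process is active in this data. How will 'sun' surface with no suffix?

In [fɔkiɣɔ] and [fɔkix] the final segment of 'egg' alternates: [ɣ] ~ [x].
Compare 'dog', with invariant [x] in [lituxɔ] and [litux]: an analysis with underlying /x/ and a rule producing [ɣ] before the ACC suffix would wrongly predict alternation here too.
So /ɣ/ is underlying, and a rule of word-final obstruent devoicing — voiced obstruents become voiceless word-finally — gives [x].
The one attested form of 'sun', [lakaɣɔ], shows underlying /lakaɣ/. Applying the same rule word-finally gives [lakax].

[lakax]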